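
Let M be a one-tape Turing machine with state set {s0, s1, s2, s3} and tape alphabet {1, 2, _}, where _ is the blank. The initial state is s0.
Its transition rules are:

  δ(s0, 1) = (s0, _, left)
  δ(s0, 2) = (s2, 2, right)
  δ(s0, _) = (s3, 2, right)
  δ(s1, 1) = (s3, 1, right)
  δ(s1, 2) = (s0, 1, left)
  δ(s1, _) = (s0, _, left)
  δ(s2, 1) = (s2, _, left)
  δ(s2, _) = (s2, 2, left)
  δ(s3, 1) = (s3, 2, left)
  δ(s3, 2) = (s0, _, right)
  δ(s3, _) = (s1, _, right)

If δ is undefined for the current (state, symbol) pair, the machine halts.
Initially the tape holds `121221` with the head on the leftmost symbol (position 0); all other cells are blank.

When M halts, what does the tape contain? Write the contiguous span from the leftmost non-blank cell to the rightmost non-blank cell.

2_2_221

s0 | _[1]21221   read 1 → write _, move left, go to s0
s0 | [_]_21221   read _ → write 2, move right, go to s3
s3 | 2[_]21221   read _ → write _, move right, go to s1
s1 | 2_[2]1221   read 2 → write 1, move left, go to s0
s0 | 2[_]11221   read _ → write 2, move right, go to s3
s3 | 22[1]1221   read 1 → write 2, move left, go to s3
s3 | 2[2]21221   read 2 → write _, move right, go to s0
s0 | 2_[2]1221   read 2 → write 2, move right, go to s2
s2 | 2_2[1]221   read 1 → write _, move left, go to s2
s2 | 2_[2]_221
The non-blank tape span at halt is 2_2_221.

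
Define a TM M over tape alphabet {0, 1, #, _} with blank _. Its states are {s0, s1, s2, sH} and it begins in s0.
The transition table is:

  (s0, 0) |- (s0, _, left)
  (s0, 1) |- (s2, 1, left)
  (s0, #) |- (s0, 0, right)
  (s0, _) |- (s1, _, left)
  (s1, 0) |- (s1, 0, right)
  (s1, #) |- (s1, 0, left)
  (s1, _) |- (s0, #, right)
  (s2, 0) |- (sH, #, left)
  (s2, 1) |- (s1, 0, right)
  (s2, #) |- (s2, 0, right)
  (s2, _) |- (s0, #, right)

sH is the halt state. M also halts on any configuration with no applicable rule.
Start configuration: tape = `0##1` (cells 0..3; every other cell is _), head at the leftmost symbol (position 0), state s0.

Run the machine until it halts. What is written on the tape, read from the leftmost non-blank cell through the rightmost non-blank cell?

000#0#1

s0 | ___[0]##1   read 0 → write _, move left, go to s0
s0 | __[_]_##1   read _ → write _, move left, go to s1
s1 | _[_]__##1   read _ → write #, move right, go to s0
s0 | _#[_]_##1   read _ → write _, move left, go to s1
s1 | _[#]__##1   read # → write 0, move left, go to s1
s1 | [_]0__##1   read _ → write #, move right, go to s0
s0 | #[0]__##1   read 0 → write _, move left, go to s0
s0 | [#]___##1   read # → write 0, move right, go to s0
s0 | 0[_]__##1   read _ → write _, move left, go to s1
s1 | [0]___##1   read 0 → write 0, move right, go to s1
s1 | 0[_]__##1   read _ → write #, move right, go to s0
s0 | 0#[_]_##1   read _ → write _, move left, go to s1
s1 | 0[#]__##1   read # → write 0, move left, go to s1
s1 | [0]0__##1   read 0 → write 0, move right, go to s1
s1 | 0[0]__##1   read 0 → write 0, move right, go to s1
s1 | 00[_]_##1   read _ → write #, move right, go to s0
s0 | 00#[_]##1   read _ → write _, move left, go to s1
s1 | 00[#]_##1   read # → write 0, move left, go to s1
s1 | 0[0]0_##1   read 0 → write 0, move right, go to s1
s1 | 00[0]_##1   read 0 → write 0, move right, go to s1
s1 | 000[_]##1   read _ → write #, move right, go to s0
s0 | 000#[#]#1   read # → write 0, move right, go to s0
s0 | 000#0[#]1   read # → write 0, move right, go to s0
s0 | 000#00[1]   read 1 → write 1, move left, go to s2
s2 | 000#0[0]1   read 0 → write #, move left, go to sH
sH | 000#[0]#1
The non-blank tape span at halt is 000#0#1.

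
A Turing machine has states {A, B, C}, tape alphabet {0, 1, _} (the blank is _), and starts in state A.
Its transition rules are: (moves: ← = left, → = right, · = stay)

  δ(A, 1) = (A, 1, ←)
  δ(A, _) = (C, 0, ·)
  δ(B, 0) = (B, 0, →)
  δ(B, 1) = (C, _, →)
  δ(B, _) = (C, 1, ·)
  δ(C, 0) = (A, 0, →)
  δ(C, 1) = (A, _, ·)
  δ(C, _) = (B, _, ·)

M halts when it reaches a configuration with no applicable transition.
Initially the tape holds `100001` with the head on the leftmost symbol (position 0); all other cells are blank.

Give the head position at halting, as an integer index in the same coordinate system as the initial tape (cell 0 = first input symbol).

A | _[1]00001   read 1 → write 1, move ←, go to A
A | [_]100001   read _ → write 0, move ·, go to C
C | [0]100001   read 0 → write 0, move →, go to A
A | 0[1]00001   read 1 → write 1, move ←, go to A
A | [0]100001
At halt the head is at cell -1.

-1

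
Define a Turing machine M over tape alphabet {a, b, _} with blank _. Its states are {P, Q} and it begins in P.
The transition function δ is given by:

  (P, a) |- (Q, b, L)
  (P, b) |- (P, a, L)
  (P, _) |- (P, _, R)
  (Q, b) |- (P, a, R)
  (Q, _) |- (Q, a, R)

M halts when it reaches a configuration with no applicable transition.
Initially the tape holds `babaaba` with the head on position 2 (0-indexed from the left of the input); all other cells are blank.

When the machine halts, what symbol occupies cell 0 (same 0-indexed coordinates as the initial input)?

a

state=P head=2 tape=_ba[b]aaba   (P,b)→(P,a,L)
state=P head=1 tape=_b[a]aaaba   (P,a)→(Q,b,L)
state=Q head=0 tape=_[b]baaaba   (Q,b)→(P,a,R)
state=P head=1 tape=_a[b]aaaba   (P,b)→(P,a,L)
state=P head=0 tape=_[a]aaaaba   (P,a)→(Q,b,L)
state=Q head=-1 tape=[_]baaaaba   (Q,_)→(Q,a,R)
state=Q head=0 tape=a[b]aaaaba   (Q,b)→(P,a,R)
state=P head=1 tape=aa[a]aaaba   (P,a)→(Q,b,L)
state=Q head=0 tape=a[a]baaaba
Cell 0 holds a when M halts.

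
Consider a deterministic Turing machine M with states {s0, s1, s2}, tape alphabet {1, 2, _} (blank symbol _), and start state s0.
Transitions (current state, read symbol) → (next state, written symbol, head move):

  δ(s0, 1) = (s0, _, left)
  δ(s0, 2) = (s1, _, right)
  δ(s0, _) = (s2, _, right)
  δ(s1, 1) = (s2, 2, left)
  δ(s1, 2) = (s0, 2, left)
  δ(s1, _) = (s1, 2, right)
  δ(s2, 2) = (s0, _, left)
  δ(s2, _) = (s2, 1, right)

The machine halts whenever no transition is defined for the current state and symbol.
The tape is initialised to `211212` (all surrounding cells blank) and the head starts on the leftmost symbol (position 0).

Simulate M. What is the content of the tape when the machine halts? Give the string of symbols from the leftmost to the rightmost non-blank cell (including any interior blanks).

111212

state=s0 head=0 tape=_[2]11212   (s0,2)→(s1,_,right)
state=s1 head=1 tape=__[1]1212   (s1,1)→(s2,2,left)
state=s2 head=0 tape=_[_]21212   (s2,_)→(s2,1,right)
state=s2 head=1 tape=_1[2]1212   (s2,2)→(s0,_,left)
state=s0 head=0 tape=_[1]_1212   (s0,1)→(s0,_,left)
state=s0 head=-1 tape=[_]__1212   (s0,_)→(s2,_,right)
state=s2 head=0 tape=_[_]_1212   (s2,_)→(s2,1,right)
state=s2 head=1 tape=_1[_]1212   (s2,_)→(s2,1,right)
state=s2 head=2 tape=_11[1]212
The non-blank tape span at halt is 111212.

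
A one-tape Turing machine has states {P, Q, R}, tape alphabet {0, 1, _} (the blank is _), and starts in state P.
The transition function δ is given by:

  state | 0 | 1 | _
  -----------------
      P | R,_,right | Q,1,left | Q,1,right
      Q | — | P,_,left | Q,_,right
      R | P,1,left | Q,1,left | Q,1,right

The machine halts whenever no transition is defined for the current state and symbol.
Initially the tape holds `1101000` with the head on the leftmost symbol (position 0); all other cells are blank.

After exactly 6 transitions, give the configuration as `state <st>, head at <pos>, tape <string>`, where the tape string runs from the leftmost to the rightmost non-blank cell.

state=P head=0 tape=_[1]101000   (P,1)→(Q,1,left)
state=Q head=-1 tape=[_]1101000   (Q,_)→(Q,_,right)
state=Q head=0 tape=_[1]101000   (Q,1)→(P,_,left)
state=P head=-1 tape=[_]_101000   (P,_)→(Q,1,right)
state=Q head=0 tape=1[_]101000   (Q,_)→(Q,_,right)
state=Q head=1 tape=1_[1]01000   (Q,1)→(P,_,left)
state=P head=0 tape=1[_]_01000
After 6 steps: state P, head at 0, tape 1__01000.

state P, head at 0, tape 1__01000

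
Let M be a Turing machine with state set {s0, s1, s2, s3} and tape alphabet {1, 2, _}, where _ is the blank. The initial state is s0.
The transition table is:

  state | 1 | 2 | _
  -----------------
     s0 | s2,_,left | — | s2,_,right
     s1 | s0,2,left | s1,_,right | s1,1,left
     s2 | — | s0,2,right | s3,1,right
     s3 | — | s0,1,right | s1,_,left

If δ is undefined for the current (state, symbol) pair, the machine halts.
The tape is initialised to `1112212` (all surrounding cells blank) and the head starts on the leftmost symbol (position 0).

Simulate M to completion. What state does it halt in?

s0 | __[1]112212   read 1 → write _, move left, go to s2
s2 | _[_]_112212   read _ → write 1, move right, go to s3
s3 | _1[_]112212   read _ → write _, move left, go to s1
s1 | _[1]_112212   read 1 → write 2, move left, go to s0
s0 | [_]2_112212   read _ → write _, move right, go to s2
s2 | _[2]_112212   read 2 → write 2, move right, go to s0
s0 | _2[_]112212   read _ → write _, move right, go to s2
s2 | _2_[1]12212
No transition is defined for (s2, 1); M halts in state s2.

s2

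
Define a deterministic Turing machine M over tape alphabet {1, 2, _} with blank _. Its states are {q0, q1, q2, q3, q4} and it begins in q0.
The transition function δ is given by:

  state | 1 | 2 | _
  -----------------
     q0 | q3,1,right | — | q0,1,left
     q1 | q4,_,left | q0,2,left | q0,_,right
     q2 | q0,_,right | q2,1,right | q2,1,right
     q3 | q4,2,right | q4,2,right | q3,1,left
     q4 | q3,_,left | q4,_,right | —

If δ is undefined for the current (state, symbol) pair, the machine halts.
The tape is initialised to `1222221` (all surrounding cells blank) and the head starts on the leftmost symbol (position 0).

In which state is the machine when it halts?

q4

state=q0 head=0 tape=[1]222221   (q0,1)→(q3,1,right)
state=q3 head=1 tape=1[2]22221   (q3,2)→(q4,2,right)
state=q4 head=2 tape=12[2]2221   (q4,2)→(q4,_,right)
state=q4 head=3 tape=12_[2]221   (q4,2)→(q4,_,right)
state=q4 head=4 tape=12__[2]21   (q4,2)→(q4,_,right)
state=q4 head=5 tape=12___[2]1   (q4,2)→(q4,_,right)
state=q4 head=6 tape=12____[1]   (q4,1)→(q3,_,left)
state=q3 head=5 tape=12___[_]_   (q3,_)→(q3,1,left)
state=q3 head=4 tape=12__[_]1_   (q3,_)→(q3,1,left)
state=q3 head=3 tape=12_[_]11_   (q3,_)→(q3,1,left)
state=q3 head=2 tape=12[_]111_   (q3,_)→(q3,1,left)
state=q3 head=1 tape=1[2]1111_   (q3,2)→(q4,2,right)
state=q4 head=2 tape=12[1]111_   (q4,1)→(q3,_,left)
state=q3 head=1 tape=1[2]_111_   (q3,2)→(q4,2,right)
state=q4 head=2 tape=12[_]111_
No transition is defined for (q4, _); M halts in state q4.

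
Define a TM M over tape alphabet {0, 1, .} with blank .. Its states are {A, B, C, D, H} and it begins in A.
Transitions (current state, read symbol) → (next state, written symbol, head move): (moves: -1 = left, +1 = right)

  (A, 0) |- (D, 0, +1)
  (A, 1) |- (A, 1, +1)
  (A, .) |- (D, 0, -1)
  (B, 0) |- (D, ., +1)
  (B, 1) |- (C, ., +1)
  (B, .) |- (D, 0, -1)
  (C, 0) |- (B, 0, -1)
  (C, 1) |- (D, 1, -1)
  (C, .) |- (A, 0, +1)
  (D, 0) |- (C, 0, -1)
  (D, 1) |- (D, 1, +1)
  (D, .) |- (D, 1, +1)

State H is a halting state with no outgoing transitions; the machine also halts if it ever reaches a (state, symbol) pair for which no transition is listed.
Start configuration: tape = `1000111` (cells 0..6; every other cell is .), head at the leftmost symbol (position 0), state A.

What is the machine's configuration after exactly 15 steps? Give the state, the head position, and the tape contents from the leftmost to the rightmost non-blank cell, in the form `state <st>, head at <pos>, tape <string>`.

state D, head at -1, tape 110000111

state=A head=0 tape=..[1]000111   (A,1)→(A,1,+1)
state=A head=1 tape=..1[0]00111   (A,0)→(D,0,+1)
state=D head=2 tape=..10[0]0111   (D,0)→(C,0,-1)
state=C head=1 tape=..1[0]00111   (C,0)→(B,0,-1)
state=B head=0 tape=..[1]000111   (B,1)→(C,.,+1)
state=C head=1 tape=...[0]00111   (C,0)→(B,0,-1)
state=B head=0 tape=..[.]000111   (B,.)→(D,0,-1)
state=D head=-1 tape=.[.]0000111   (D,.)→(D,1,+1)
state=D head=0 tape=.1[0]000111   (D,0)→(C,0,-1)
state=C head=-1 tape=.[1]0000111   (C,1)→(D,1,-1)
state=D head=-2 tape=[.]10000111   (D,.)→(D,1,+1)
state=D head=-1 tape=1[1]0000111   (D,1)→(D,1,+1)
state=D head=0 tape=11[0]000111   (D,0)→(C,0,-1)
state=C head=-1 tape=1[1]0000111   (C,1)→(D,1,-1)
state=D head=-2 tape=[1]10000111   (D,1)→(D,1,+1)
state=D head=-1 tape=1[1]0000111
After 15 steps: state D, head at -1, tape 110000111.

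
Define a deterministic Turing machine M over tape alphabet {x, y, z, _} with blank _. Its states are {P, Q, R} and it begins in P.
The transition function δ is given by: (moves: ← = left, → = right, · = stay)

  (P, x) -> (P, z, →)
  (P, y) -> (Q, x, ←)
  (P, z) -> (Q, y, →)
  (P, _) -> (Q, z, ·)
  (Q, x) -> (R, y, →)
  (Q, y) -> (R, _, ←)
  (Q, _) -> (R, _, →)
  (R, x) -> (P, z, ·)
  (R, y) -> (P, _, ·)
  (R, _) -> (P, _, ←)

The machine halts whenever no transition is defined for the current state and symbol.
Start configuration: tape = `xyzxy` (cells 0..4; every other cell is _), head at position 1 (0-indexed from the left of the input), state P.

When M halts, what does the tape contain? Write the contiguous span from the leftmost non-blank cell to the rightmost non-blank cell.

P | x[y]zxy   read y → write x, move ←, go to Q
Q | [x]xzxy   read x → write y, move →, go to R
R | y[x]zxy   read x → write z, move ·, go to P
P | y[z]zxy   read z → write y, move →, go to Q
Q | yy[z]xy
The non-blank tape span at halt is yyzxy.

yyzxy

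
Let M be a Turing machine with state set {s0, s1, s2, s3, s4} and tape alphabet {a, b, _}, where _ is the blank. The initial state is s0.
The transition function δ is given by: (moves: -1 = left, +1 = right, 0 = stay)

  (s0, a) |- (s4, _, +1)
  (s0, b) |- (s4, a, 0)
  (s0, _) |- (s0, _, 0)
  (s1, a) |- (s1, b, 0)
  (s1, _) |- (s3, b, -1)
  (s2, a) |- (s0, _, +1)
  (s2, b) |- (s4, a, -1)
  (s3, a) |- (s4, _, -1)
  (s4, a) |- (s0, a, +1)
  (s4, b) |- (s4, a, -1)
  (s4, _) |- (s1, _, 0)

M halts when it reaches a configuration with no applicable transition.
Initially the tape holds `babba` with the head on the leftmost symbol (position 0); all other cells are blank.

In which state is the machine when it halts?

state=s0 head=0 tape=__[b]abba   (s0,b)→(s4,a,0)
state=s4 head=0 tape=__[a]abba   (s4,a)→(s0,a,+1)
state=s0 head=1 tape=__a[a]bba   (s0,a)→(s4,_,+1)
state=s4 head=2 tape=__a_[b]ba   (s4,b)→(s4,a,-1)
state=s4 head=1 tape=__a[_]aba   (s4,_)→(s1,_,0)
state=s1 head=1 tape=__a[_]aba   (s1,_)→(s3,b,-1)
state=s3 head=0 tape=__[a]baba   (s3,a)→(s4,_,-1)
state=s4 head=-1 tape=_[_]_baba   (s4,_)→(s1,_,0)
state=s1 head=-1 tape=_[_]_baba   (s1,_)→(s3,b,-1)
state=s3 head=-2 tape=[_]b_baba
No transition is defined for (s3, _); M halts in state s3.

s3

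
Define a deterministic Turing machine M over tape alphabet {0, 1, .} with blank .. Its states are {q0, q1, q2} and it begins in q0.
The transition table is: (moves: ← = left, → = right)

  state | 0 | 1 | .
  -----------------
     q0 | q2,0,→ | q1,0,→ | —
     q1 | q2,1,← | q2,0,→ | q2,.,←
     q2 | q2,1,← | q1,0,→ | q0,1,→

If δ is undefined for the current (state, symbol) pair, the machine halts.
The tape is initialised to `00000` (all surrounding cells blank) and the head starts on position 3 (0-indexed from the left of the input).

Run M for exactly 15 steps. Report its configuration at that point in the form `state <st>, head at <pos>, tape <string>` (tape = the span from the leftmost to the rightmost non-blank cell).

state q2, head at 2, tape 100011

state=q0 head=3 tape=.000[0]0.   (q0,0)→(q2,0,→)
state=q2 head=4 tape=.0000[0].   (q2,0)→(q2,1,←)
state=q2 head=3 tape=.000[0]1.   (q2,0)→(q2,1,←)
state=q2 head=2 tape=.00[0]11.   (q2,0)→(q2,1,←)
state=q2 head=1 tape=.0[0]111.   (q2,0)→(q2,1,←)
state=q2 head=0 tape=.[0]1111.   (q2,0)→(q2,1,←)
state=q2 head=-1 tape=[.]11111.   (q2,.)→(q0,1,→)
state=q0 head=0 tape=1[1]1111.   (q0,1)→(q1,0,→)
state=q1 head=1 tape=10[1]111.   (q1,1)→(q2,0,→)
state=q2 head=2 tape=100[1]11.   (q2,1)→(q1,0,→)
state=q1 head=3 tape=1000[1]1.   (q1,1)→(q2,0,→)
state=q2 head=4 tape=10000[1].   (q2,1)→(q1,0,→)
state=q1 head=5 tape=100000[.]   (q1,.)→(q2,.,←)
state=q2 head=4 tape=10000[0].   (q2,0)→(q2,1,←)
state=q2 head=3 tape=1000[0]1.   (q2,0)→(q2,1,←)
state=q2 head=2 tape=100[0]11.
After 15 steps: state q2, head at 2, tape 100011.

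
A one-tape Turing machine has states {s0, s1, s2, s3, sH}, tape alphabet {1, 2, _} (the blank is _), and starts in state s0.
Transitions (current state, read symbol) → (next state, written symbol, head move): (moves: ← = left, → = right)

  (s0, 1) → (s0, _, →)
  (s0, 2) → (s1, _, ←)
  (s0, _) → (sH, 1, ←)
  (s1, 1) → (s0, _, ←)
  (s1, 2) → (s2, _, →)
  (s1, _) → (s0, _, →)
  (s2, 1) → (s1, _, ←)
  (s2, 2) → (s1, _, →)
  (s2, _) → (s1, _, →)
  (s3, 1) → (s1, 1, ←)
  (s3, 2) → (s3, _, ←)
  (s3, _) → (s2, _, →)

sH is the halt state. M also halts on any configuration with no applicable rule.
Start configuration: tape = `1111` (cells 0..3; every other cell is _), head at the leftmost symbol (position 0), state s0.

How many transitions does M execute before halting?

5

s0 | [1]111_   read 1 → write _, move →, go to s0
s0 | _[1]11_   read 1 → write _, move →, go to s0
s0 | __[1]1_   read 1 → write _, move →, go to s0
s0 | ___[1]_   read 1 → write _, move →, go to s0
s0 | ____[_]   read _ → write 1, move ←, go to sH
sH | ___[_]1
M halts after 5 transitions.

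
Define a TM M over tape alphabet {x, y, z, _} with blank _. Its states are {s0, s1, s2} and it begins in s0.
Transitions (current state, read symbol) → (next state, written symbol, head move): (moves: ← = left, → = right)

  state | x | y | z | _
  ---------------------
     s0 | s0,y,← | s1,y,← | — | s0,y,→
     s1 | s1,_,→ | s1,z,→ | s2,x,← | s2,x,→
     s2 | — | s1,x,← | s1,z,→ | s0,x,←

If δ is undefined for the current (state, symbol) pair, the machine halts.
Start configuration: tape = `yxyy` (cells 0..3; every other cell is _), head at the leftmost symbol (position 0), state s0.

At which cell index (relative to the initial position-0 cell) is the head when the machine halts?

3

s0 | _[y]xyy__   read y → write y, move ←, go to s1
s1 | [_]yxyy__   read _ → write x, move →, go to s2
s2 | x[y]xyy__   read y → write x, move ←, go to s1
s1 | [x]xxyy__   read x → write _, move →, go to s1
s1 | _[x]xyy__   read x → write _, move →, go to s1
s1 | __[x]yy__   read x → write _, move →, go to s1
s1 | ___[y]y__   read y → write z, move →, go to s1
s1 | ___z[y]__   read y → write z, move →, go to s1
s1 | ___zz[_]_   read _ → write x, move →, go to s2
s2 | ___zzx[_]   read _ → write x, move ←, go to s0
s0 | ___zz[x]x   read x → write y, move ←, go to s0
s0 | ___z[z]yx
At halt the head is at cell 3.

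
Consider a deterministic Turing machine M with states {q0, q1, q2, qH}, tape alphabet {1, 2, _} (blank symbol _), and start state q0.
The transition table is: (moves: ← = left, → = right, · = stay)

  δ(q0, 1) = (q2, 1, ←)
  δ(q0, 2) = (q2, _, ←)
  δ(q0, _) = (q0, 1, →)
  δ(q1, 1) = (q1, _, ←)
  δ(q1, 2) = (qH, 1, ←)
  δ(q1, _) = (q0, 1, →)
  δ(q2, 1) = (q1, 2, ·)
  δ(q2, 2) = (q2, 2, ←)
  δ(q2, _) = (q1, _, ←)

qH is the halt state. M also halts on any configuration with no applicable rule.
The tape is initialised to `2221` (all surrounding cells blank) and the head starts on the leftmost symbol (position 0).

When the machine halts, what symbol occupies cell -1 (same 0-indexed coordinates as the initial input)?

state=q0 head=0 tape=__[2]221   (q0,2)→(q2,_,←)
state=q2 head=-1 tape=_[_]_221   (q2,_)→(q1,_,←)
state=q1 head=-2 tape=[_]__221   (q1,_)→(q0,1,→)
state=q0 head=-1 tape=1[_]_221   (q0,_)→(q0,1,→)
state=q0 head=0 tape=11[_]221   (q0,_)→(q0,1,→)
state=q0 head=1 tape=111[2]21   (q0,2)→(q2,_,←)
state=q2 head=0 tape=11[1]_21   (q2,1)→(q1,2,·)
state=q1 head=0 tape=11[2]_21   (q1,2)→(qH,1,←)
state=qH head=-1 tape=1[1]1_21
Cell -1 holds 1 when M halts.

1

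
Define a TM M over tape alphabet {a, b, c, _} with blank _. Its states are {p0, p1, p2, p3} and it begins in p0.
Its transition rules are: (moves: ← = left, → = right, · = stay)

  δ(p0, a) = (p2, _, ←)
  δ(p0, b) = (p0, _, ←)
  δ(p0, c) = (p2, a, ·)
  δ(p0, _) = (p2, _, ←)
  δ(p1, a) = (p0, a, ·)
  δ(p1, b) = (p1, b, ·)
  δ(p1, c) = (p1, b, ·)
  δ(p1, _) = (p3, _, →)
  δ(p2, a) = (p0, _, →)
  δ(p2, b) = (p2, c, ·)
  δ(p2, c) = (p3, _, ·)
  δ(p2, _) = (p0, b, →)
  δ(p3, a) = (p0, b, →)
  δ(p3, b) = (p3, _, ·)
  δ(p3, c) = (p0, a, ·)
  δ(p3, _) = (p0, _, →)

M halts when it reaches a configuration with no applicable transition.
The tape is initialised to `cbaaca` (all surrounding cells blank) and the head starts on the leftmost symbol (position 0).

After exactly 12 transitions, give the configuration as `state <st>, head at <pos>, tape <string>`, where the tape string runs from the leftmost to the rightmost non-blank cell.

state p2, head at -1, tape b__aaca

p0 | _[c]baaca   read c → write a, move ·, go to p2
p2 | _[a]baaca   read a → write _, move →, go to p0
p0 | __[b]aaca   read b → write _, move ←, go to p0
p0 | _[_]_aaca   read _ → write _, move ←, go to p2
p2 | [_]__aaca   read _ → write b, move →, go to p0
p0 | b[_]_aaca   read _ → write _, move ←, go to p2
p2 | [b]__aaca   read b → write c, move ·, go to p2
p2 | [c]__aaca   read c → write _, move ·, go to p3
p3 | [_]__aaca   read _ → write _, move →, go to p0
p0 | _[_]_aaca   read _ → write _, move ←, go to p2
p2 | [_]__aaca   read _ → write b, move →, go to p0
p0 | b[_]_aaca   read _ → write _, move ←, go to p2
p2 | [b]__aaca
After 12 steps: state p2, head at -1, tape b__aaca.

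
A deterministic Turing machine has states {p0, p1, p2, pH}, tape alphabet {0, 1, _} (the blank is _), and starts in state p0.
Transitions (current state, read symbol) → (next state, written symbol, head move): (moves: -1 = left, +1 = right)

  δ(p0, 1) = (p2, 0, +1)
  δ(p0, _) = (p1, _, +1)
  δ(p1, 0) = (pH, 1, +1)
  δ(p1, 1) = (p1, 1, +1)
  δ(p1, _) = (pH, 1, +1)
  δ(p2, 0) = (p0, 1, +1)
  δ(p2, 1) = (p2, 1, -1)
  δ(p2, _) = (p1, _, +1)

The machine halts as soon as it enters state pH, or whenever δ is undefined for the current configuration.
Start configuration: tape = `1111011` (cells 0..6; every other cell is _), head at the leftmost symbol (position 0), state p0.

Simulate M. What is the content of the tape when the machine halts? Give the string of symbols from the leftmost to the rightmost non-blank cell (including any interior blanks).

1110110_1

p0 | [1]111011___   read 1 → write 0, move +1, go to p2
p2 | 0[1]11011___   read 1 → write 1, move -1, go to p2
p2 | [0]111011___   read 0 → write 1, move +1, go to p0
p0 | 1[1]11011___   read 1 → write 0, move +1, go to p2
p2 | 10[1]1011___   read 1 → write 1, move -1, go to p2
p2 | 1[0]11011___   read 0 → write 1, move +1, go to p0
p0 | 11[1]1011___   read 1 → write 0, move +1, go to p2
p2 | 110[1]011___   read 1 → write 1, move -1, go to p2
p2 | 11[0]1011___   read 0 → write 1, move +1, go to p0
p0 | 111[1]011___   read 1 → write 0, move +1, go to p2
p2 | 1110[0]11___   read 0 → write 1, move +1, go to p0
p0 | 11101[1]1___   read 1 → write 0, move +1, go to p2
p2 | 111010[1]___   read 1 → write 1, move -1, go to p2
p2 | 11101[0]1___   read 0 → write 1, move +1, go to p0
p0 | 111011[1]___   read 1 → write 0, move +1, go to p2
p2 | 1110110[_]__   read _ → write _, move +1, go to p1
p1 | 1110110_[_]_   read _ → write 1, move +1, go to pH
pH | 1110110_1[_]
The non-blank tape span at halt is 1110110_1.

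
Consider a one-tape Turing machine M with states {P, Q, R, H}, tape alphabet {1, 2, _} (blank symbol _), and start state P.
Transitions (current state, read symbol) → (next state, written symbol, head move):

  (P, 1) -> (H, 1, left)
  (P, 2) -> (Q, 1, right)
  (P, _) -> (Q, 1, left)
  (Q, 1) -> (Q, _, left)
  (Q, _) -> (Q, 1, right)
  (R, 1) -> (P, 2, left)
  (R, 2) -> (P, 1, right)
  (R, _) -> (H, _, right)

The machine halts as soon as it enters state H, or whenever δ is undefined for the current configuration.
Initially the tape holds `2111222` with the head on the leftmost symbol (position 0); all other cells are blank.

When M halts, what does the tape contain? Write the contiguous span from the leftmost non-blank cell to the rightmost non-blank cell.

1111111222

P | ___[2]111222   read 2 → write 1, move right, go to Q
Q | ___1[1]11222   read 1 → write _, move left, go to Q
Q | ___[1]_11222   read 1 → write _, move left, go to Q
Q | __[_]__11222   read _ → write 1, move right, go to Q
Q | __1[_]_11222   read _ → write 1, move right, go to Q
Q | __11[_]11222   read _ → write 1, move right, go to Q
Q | __111[1]1222   read 1 → write _, move left, go to Q
Q | __11[1]_1222   read 1 → write _, move left, go to Q
Q | __1[1]__1222   read 1 → write _, move left, go to Q
Q | __[1]___1222   read 1 → write _, move left, go to Q
Q | _[_]____1222   read _ → write 1, move right, go to Q
Q | _1[_]___1222   read _ → write 1, move right, go to Q
Q | _11[_]__1222   read _ → write 1, move right, go to Q
Q | _111[_]_1222   read _ → write 1, move right, go to Q
Q | _1111[_]1222   read _ → write 1, move right, go to Q
Q | _11111[1]222   read 1 → write _, move left, go to Q
Q | _1111[1]_222   read 1 → write _, move left, go to Q
Q | _111[1]__222   read 1 → write _, move left, go to Q
Q | _11[1]___222   read 1 → write _, move left, go to Q
Q | _1[1]____222   read 1 → write _, move left, go to Q
Q | _[1]_____222   read 1 → write _, move left, go to Q
Q | [_]______222   read _ → write 1, move right, go to Q
Q | 1[_]_____222   read _ → write 1, move right, go to Q
Q | 11[_]____222   read _ → write 1, move right, go to Q
Q | 111[_]___222   read _ → write 1, move right, go to Q
Q | 1111[_]__222   read _ → write 1, move right, go to Q
Q | 11111[_]_222   read _ → write 1, move right, go to Q
Q | 111111[_]222   read _ → write 1, move right, go to Q
Q | 1111111[2]22
The non-blank tape span at halt is 1111111222.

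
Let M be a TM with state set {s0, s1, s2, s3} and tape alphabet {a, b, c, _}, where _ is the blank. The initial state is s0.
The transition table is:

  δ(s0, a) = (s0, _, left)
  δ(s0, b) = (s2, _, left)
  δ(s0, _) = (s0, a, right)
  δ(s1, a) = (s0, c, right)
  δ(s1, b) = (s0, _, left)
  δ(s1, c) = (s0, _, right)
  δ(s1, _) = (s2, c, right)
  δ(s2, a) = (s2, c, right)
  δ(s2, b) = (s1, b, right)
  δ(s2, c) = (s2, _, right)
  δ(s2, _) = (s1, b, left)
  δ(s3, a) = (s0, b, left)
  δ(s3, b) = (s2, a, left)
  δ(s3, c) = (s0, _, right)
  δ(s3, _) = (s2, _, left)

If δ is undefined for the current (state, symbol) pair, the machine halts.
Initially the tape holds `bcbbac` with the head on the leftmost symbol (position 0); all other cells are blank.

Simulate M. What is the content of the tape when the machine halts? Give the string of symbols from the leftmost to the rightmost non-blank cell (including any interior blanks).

s0 | __[b]cbbac   read b → write _, move left, go to s2
s2 | _[_]_cbbac   read _ → write b, move left, go to s1
s1 | [_]b_cbbac   read _ → write c, move right, go to s2
s2 | c[b]_cbbac   read b → write b, move right, go to s1
s1 | cb[_]cbbac   read _ → write c, move right, go to s2
s2 | cbc[c]bbac   read c → write _, move right, go to s2
s2 | cbc_[b]bac   read b → write b, move right, go to s1
s1 | cbc_b[b]ac   read b → write _, move left, go to s0
s0 | cbc_[b]_ac   read b → write _, move left, go to s2
s2 | cbc[_]__ac   read _ → write b, move left, go to s1
s1 | cb[c]b__ac   read c → write _, move right, go to s0
s0 | cb_[b]__ac   read b → write _, move left, go to s2
s2 | cb[_]___ac   read _ → write b, move left, go to s1
s1 | c[b]b___ac   read b → write _, move left, go to s0
s0 | [c]_b___ac
The non-blank tape span at halt is c_b___ac.

c_b___ac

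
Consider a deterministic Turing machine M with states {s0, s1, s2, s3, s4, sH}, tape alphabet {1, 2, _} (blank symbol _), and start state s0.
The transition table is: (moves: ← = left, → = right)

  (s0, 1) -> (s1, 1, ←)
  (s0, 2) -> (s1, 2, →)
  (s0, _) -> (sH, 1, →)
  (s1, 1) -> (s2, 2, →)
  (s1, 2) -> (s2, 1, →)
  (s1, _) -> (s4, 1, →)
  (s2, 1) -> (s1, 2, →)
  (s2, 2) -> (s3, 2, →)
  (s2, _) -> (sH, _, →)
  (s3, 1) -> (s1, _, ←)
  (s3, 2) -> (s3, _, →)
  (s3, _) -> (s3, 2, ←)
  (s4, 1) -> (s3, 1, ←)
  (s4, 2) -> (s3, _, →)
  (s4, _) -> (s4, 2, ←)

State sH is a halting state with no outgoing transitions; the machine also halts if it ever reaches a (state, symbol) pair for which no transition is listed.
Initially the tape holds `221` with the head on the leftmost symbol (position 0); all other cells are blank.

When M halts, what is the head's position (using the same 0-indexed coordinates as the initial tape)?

s0 | [2]21__   read 2 → write 2, move →, go to s1
s1 | 2[2]1__   read 2 → write 1, move →, go to s2
s2 | 21[1]__   read 1 → write 2, move →, go to s1
s1 | 212[_]_   read _ → write 1, move →, go to s4
s4 | 2121[_]   read _ → write 2, move ←, go to s4
s4 | 212[1]2   read 1 → write 1, move ←, go to s3
s3 | 21[2]12   read 2 → write _, move →, go to s3
s3 | 21_[1]2   read 1 → write _, move ←, go to s1
s1 | 21[_]_2   read _ → write 1, move →, go to s4
s4 | 211[_]2   read _ → write 2, move ←, go to s4
s4 | 21[1]22   read 1 → write 1, move ←, go to s3
s3 | 2[1]122   read 1 → write _, move ←, go to s1
s1 | [2]_122   read 2 → write 1, move →, go to s2
s2 | 1[_]122   read _ → write _, move →, go to sH
sH | 1_[1]22
At halt the head is at cell 2.

2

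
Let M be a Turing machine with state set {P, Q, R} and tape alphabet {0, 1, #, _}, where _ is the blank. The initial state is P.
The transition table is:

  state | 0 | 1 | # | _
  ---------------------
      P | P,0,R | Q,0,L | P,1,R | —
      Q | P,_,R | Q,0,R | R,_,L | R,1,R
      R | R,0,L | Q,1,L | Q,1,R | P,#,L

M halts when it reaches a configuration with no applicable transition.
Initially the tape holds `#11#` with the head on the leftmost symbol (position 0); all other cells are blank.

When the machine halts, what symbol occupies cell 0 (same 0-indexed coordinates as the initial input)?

P | _[#]11#_   read # → write 1, move R, go to P
P | _1[1]1#_   read 1 → write 0, move L, go to Q
Q | _[1]01#_   read 1 → write 0, move R, go to Q
Q | _0[0]1#_   read 0 → write _, move R, go to P
P | _0_[1]#_   read 1 → write 0, move L, go to Q
Q | _0[_]0#_   read _ → write 1, move R, go to R
R | _01[0]#_   read 0 → write 0, move L, go to R
R | _0[1]0#_   read 1 → write 1, move L, go to Q
Q | _[0]10#_   read 0 → write _, move R, go to P
P | __[1]0#_   read 1 → write 0, move L, go to Q
Q | _[_]00#_   read _ → write 1, move R, go to R
R | _1[0]0#_   read 0 → write 0, move L, go to R
R | _[1]00#_   read 1 → write 1, move L, go to Q
Q | [_]100#_   read _ → write 1, move R, go to R
R | 1[1]00#_   read 1 → write 1, move L, go to Q
Q | [1]100#_   read 1 → write 0, move R, go to Q
Q | 0[1]00#_   read 1 → write 0, move R, go to Q
Q | 00[0]0#_   read 0 → write _, move R, go to P
P | 00_[0]#_   read 0 → write 0, move R, go to P
P | 00_0[#]_   read # → write 1, move R, go to P
P | 00_01[_]
Cell 0 holds 0 when M halts.

0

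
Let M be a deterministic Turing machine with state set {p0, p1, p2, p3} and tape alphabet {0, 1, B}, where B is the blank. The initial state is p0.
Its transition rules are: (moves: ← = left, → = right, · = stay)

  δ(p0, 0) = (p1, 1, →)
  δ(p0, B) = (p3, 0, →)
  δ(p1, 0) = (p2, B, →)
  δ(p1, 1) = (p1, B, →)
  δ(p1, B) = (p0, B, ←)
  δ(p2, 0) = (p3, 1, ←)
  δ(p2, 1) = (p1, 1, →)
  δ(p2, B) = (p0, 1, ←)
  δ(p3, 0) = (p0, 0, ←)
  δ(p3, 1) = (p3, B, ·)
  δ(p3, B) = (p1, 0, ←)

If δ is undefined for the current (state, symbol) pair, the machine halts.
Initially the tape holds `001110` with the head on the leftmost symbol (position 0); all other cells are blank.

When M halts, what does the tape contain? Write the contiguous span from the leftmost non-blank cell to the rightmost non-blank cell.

p0 | [0]01110BB   read 0 → write 1, move →, go to p1
p1 | 1[0]1110BB   read 0 → write B, move →, go to p2
p2 | 1B[1]110BB   read 1 → write 1, move →, go to p1
p1 | 1B1[1]10BB   read 1 → write B, move →, go to p1
p1 | 1B1B[1]0BB   read 1 → write B, move →, go to p1
p1 | 1B1BB[0]BB   read 0 → write B, move →, go to p2
p2 | 1B1BBB[B]B   read B → write 1, move ←, go to p0
p0 | 1B1BB[B]1B   read B → write 0, move →, go to p3
p3 | 1B1BB0[1]B   read 1 → write B, move ·, go to p3
p3 | 1B1BB0[B]B   read B → write 0, move ←, go to p1
p1 | 1B1BB[0]0B   read 0 → write B, move →, go to p2
p2 | 1B1BBB[0]B   read 0 → write 1, move ←, go to p3
p3 | 1B1BB[B]1B   read B → write 0, move ←, go to p1
p1 | 1B1B[B]01B   read B → write B, move ←, go to p0
p0 | 1B1[B]B01B   read B → write 0, move →, go to p3
p3 | 1B10[B]01B   read B → write 0, move ←, go to p1
p1 | 1B1[0]001B   read 0 → write B, move →, go to p2
p2 | 1B1B[0]01B   read 0 → write 1, move ←, go to p3
p3 | 1B1[B]101B   read B → write 0, move ←, go to p1
p1 | 1B[1]0101B   read 1 → write B, move →, go to p1
p1 | 1BB[0]101B   read 0 → write B, move →, go to p2
p2 | 1BBB[1]01B   read 1 → write 1, move →, go to p1
p1 | 1BBB1[0]1B   read 0 → write B, move →, go to p2
p2 | 1BBB1B[1]B   read 1 → write 1, move →, go to p1
p1 | 1BBB1B1[B]   read B → write B, move ←, go to p0
p0 | 1BBB1B[1]B
The non-blank tape span at halt is 1BBB1B1.

1BBB1B1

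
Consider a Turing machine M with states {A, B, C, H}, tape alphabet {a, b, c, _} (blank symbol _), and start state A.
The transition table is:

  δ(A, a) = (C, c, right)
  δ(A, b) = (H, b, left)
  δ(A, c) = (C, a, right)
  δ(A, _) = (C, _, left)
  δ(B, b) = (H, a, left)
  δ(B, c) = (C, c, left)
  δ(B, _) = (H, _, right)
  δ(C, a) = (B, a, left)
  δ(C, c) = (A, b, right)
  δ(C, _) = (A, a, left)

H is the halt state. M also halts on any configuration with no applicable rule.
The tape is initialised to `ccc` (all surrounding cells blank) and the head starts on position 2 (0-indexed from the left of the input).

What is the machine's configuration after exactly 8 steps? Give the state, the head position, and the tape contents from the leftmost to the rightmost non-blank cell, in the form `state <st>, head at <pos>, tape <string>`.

A | cc[c]_   read c → write a, move right, go to C
C | cca[_]   read _ → write a, move left, go to A
A | cc[a]a   read a → write c, move right, go to C
C | ccc[a]   read a → write a, move left, go to B
B | cc[c]a   read c → write c, move left, go to C
C | c[c]ca   read c → write b, move right, go to A
A | cb[c]a   read c → write a, move right, go to C
C | cba[a]   read a → write a, move left, go to B
B | cb[a]a
After 8 steps: state B, head at 2, tape cbaa.

state B, head at 2, tape cbaa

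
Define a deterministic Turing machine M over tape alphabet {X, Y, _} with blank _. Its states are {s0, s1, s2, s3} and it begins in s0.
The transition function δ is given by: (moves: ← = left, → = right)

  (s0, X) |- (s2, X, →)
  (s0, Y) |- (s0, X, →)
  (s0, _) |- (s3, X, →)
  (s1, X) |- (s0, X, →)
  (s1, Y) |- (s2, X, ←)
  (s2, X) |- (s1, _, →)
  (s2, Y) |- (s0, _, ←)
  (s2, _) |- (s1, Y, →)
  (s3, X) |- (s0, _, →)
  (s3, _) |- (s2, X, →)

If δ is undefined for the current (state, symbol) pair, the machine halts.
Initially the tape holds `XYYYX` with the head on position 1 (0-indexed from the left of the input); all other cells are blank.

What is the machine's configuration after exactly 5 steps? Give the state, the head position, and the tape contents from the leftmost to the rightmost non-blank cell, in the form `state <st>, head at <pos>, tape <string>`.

state=s0 head=1 tape=X[Y]YYX__   (s0,Y)→(s0,X,→)
state=s0 head=2 tape=XX[Y]YX__   (s0,Y)→(s0,X,→)
state=s0 head=3 tape=XXX[Y]X__   (s0,Y)→(s0,X,→)
state=s0 head=4 tape=XXXX[X]__   (s0,X)→(s2,X,→)
state=s2 head=5 tape=XXXXX[_]_   (s2,_)→(s1,Y,→)
state=s1 head=6 tape=XXXXXY[_]
After 5 steps: state s1, head at 6, tape XXXXXY.

state s1, head at 6, tape XXXXXY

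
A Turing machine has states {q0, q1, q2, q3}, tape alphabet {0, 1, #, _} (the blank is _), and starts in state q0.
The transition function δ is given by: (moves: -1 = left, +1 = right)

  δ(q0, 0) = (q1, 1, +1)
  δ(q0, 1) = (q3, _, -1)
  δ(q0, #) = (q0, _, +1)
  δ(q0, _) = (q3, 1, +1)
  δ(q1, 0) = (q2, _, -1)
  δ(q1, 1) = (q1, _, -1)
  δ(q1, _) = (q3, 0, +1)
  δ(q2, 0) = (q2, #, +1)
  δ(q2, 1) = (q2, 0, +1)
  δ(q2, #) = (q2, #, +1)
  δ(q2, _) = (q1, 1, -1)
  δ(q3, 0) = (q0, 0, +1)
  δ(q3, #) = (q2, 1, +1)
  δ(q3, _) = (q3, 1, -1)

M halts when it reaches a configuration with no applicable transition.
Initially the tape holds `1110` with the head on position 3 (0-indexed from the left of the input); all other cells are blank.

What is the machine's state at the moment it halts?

q3

q0 | 111[0]___   read 0 → write 1, move +1, go to q1
q1 | 1111[_]__   read _ → write 0, move +1, go to q3
q3 | 11110[_]_   read _ → write 1, move -1, go to q3
q3 | 1111[0]1_   read 0 → write 0, move +1, go to q0
q0 | 11110[1]_   read 1 → write _, move -1, go to q3
q3 | 1111[0]__   read 0 → write 0, move +1, go to q0
q0 | 11110[_]_   read _ → write 1, move +1, go to q3
q3 | 111101[_]   read _ → write 1, move -1, go to q3
q3 | 11110[1]1
No transition is defined for (q3, 1); M halts in state q3.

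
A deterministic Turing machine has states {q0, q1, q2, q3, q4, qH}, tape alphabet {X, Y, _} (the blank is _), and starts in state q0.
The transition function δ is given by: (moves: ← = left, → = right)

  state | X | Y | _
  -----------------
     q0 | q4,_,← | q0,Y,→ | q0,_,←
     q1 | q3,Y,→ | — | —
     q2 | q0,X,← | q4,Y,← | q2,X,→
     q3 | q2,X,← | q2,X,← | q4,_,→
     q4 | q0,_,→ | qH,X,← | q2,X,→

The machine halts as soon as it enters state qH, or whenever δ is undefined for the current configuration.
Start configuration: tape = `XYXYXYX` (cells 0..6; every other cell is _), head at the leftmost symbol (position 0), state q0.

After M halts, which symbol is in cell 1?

state=q0 head=0 tape=_[X]YXYXYX   (q0,X)→(q4,_,←)
state=q4 head=-1 tape=[_]_YXYXYX   (q4,_)→(q2,X,→)
state=q2 head=0 tape=X[_]YXYXYX   (q2,_)→(q2,X,→)
state=q2 head=1 tape=XX[Y]XYXYX   (q2,Y)→(q4,Y,←)
state=q4 head=0 tape=X[X]YXYXYX   (q4,X)→(q0,_,→)
state=q0 head=1 tape=X_[Y]XYXYX   (q0,Y)→(q0,Y,→)
state=q0 head=2 tape=X_Y[X]YXYX   (q0,X)→(q4,_,←)
state=q4 head=1 tape=X_[Y]_YXYX   (q4,Y)→(qH,X,←)
state=qH head=0 tape=X[_]X_YXYX
Cell 1 holds X when M halts.

X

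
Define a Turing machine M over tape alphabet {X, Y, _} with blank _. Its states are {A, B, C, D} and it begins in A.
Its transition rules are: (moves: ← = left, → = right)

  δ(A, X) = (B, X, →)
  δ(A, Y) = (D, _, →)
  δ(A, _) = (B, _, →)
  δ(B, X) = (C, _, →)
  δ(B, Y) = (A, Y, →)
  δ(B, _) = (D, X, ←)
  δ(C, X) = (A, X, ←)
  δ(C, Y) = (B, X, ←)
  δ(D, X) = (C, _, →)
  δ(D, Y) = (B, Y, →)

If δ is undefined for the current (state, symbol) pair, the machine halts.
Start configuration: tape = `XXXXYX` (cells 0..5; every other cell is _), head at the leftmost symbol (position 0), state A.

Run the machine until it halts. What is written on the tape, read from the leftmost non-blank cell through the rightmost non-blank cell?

X__XXX

state=A head=0 tape=[X]XXXYX   (A,X)→(B,X,→)
state=B head=1 tape=X[X]XXYX   (B,X)→(C,_,→)
state=C head=2 tape=X_[X]XYX   (C,X)→(A,X,←)
state=A head=1 tape=X[_]XXYX   (A,_)→(B,_,→)
state=B head=2 tape=X_[X]XYX   (B,X)→(C,_,→)
state=C head=3 tape=X__[X]YX   (C,X)→(A,X,←)
state=A head=2 tape=X_[_]XYX   (A,_)→(B,_,→)
state=B head=3 tape=X__[X]YX   (B,X)→(C,_,→)
state=C head=4 tape=X___[Y]X   (C,Y)→(B,X,←)
state=B head=3 tape=X__[_]XX   (B,_)→(D,X,←)
state=D head=2 tape=X_[_]XXX
The non-blank tape span at halt is X__XXX.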